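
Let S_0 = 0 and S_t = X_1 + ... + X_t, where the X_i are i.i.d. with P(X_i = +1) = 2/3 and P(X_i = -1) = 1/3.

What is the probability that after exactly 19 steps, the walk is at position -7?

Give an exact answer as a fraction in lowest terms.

To reach position -7 after 19 steps: need 6 steps of +1 and 13 steps of -1.
Number of such sequences: C(19,6) = 27132
Each has probability (2/3)^6 · (1/3)^13 = 64/1162261467
P = 27132 · 64/1162261467 = 578816/387420489

Answer: 578816/387420489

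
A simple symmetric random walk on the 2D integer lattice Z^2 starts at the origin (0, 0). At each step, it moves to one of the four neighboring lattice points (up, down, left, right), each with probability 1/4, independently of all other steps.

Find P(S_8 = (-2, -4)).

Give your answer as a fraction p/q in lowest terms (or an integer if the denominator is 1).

Answer: 7/1024

Derivation:
Let h be the number of horizontal steps (so 8-h are vertical). To end at (-2,-4) need (h-2)/2 right-steps and ((8-h)-4)/2 up-steps.
Sum over h with 2 ≤ h ≤ 4, h ≡ 0 (mod 2), 8-h ≡ 0 (mod 2):
h=2: C(8,2)·C(2,0)·C(6,1) = 28·1·6 = 168
h=4: C(8,4)·C(4,1)·C(4,0) = 70·4·1 = 280
Total favorable: 448
Total paths: 4^8 = 65536
P = 448/65536 = 7/1024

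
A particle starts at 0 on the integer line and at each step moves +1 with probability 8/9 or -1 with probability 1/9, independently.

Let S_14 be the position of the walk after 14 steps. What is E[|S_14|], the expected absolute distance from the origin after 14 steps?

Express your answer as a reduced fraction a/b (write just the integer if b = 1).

Answer: 83035525721498/7625597484987

Derivation:
S_14 takes values m ≡ 0 (mod 2) with |m| ≤ 14; P(S_14=m) = C(14,(14+m)/2) · (8/9)^((14+m)/2) · (1/9)^((14-m)/2).
Distribution: P(S=-14)=1/22876792454961, P(S=-12)=112/22876792454961, P(S=-10)=5824/22876792454961, P(S=-8)=186368/22876792454961, P(S=-6)=4100096/22876792454961, P(S=-4)=65601536/22876792454961, P(S=-2)=262406144/7625597484987, P(S=0)=2399141888/7625597484987, P(S=2)=16793993216/7625597484987, P(S=4)=268703891456/22876792454961, P(S=6)=1074815565824/22876792454961, P(S=8)=3126736191488/22876792454961, P(S=10)=6253472382976/22876792454961, P(S=12)=7696581394432/22876792454961, P(S=14)=4398046511104/22876792454961
E[|S_14|] = Σ_m |m|·P(S_14=m) = 83035525721498/7625597484987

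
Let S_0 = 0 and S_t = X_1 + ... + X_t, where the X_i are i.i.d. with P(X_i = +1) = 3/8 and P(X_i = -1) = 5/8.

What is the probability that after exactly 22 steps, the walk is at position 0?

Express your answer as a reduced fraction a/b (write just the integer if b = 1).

To be at 0 after 22 steps: need exactly 11 steps of +1 and 11 of -1.
Number of such sequences: C(22,11) = 705432
Each has probability (3/8)^11 · (5/8)^11 = 8649755859375/73786976294838206464
P = 705432 · 8649755859375/73786976294838206464 = 762726821923828125/9223372036854775808

Answer: 762726821923828125/9223372036854775808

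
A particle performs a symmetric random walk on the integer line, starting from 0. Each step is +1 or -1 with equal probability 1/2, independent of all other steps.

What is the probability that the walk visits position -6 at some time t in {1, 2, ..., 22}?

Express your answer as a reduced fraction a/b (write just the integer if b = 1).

Count via complement. Let g(t,s) = #length-t paths at position s with S_1..S_t all ≠ -6.
g(t,s) = g(t-1,s-1) + g(t-1,s+1) for s ≠ -6; g(t,-6) = 0.
t=0: g(0,0)=1
t=1: g(1,-1)=1 g(1,1)=1
t=2: g(2,-2)=1 g(2,0)=2 g(2,2)=1
t=3: g(3,-3)=1 g(3,-1)=3 g(3,1)=3 g(3,3)=1
t=4: g(4,-4)=1 g(4,-2)=4 g(4,0)=6 g(4,2)=4 g(4,4)=1
t=5: g(5,-5)=1 g(5,-3)=5 g(5,-1)=10 g(5,1)=10 g(5,3)=5 g(5,5)=1
t=6: g(6,-4)=6 g(6,-2)=15 g(6,0)=20 g(6,2)=15 g(6,4)=6 g(6,6)=1
t=7: g(7,-5)=6 g(7,-3)=21 g(7,-1)=35 g(7,1)=35 g(7,3)=21 g(7,5)=7 g(7,7)=1
t=8: g(8,-4)=27 g(8,-2)=56 g(8,0)=70 g(8,2)=56 g(8,4)=28 g(8,6)=8 g(8,8)=1
t=9: g(9,-5)=27 g(9,-3)=83 g(9,-1)=126 g(9,1)=126 g(9,3)=84 g(9,5)=36 g(9,7)=9 g(9,9)=1
t=10: g(10,-4)=110 g(10,-2)=209 g(10,0)=252 g(10,2)=210 g(10,4)=120 g(10,6)=45 g(10,8)=10 g(10,10)=1
t=11: g(11,-5)=110 g(11,-3)=319 g(11,-1)=461 g(11,1)=462 g(11,3)=330 g(11,5)=165 g(11,7)=55 g(11,9)=11 g(11,11)=1
t=12: g(12,-4)=429 g(12,-2)=780 g(12,0)=923 g(12,2)=792 g(12,4)=495 g(12,6)=220 g(12,8)=66 g(12,10)=12 g(12,12)=1
t=13: g(13,-5)=429 g(13,-3)=1209 g(13,-1)=1703 g(13,1)=1715 g(13,3)=1287 g(13,5)=715 g(13,7)=286 g(13,9)=78 g(13,11)=13 g(13,13)=1
t=14: g(14,-4)=1638 g(14,-2)=2912 g(14,0)=3418 g(14,2)=3002 g(14,4)=2002 g(14,6)=1001 g(14,8)=364 g(14,10)=91 g(14,12)=14 g(14,14)=1
t=15: g(15,-5)=1638 g(15,-3)=4550 g(15,-1)=6330 g(15,1)=6420 g(15,3)=5004 g(15,5)=3003 g(15,7)=1365 g(15,9)=455 g(15,11)=105 g(15,13)=15 g(15,15)=1
t=16: g(16,-4)=6188 g(16,-2)=10880 g(16,0)=12750 g(16,2)=11424 g(16,4)=8007 g(16,6)=4368 g(16,8)=1820 g(16,10)=560 g(16,12)=120 g(16,14)=16 g(16,16)=1
t=17: g(17,-5)=6188 g(17,-3)=17068 g(17,-1)=23630 g(17,1)=24174 g(17,3)=19431 g(17,5)=12375 g(17,7)=6188 g(17,9)=2380 g(17,11)=680 g(17,13)=136 g(17,15)=17 g(17,17)=1
t=18: g(18,-4)=23256 g(18,-2)=40698 g(18,0)=47804 g(18,2)=43605 g(18,4)=31806 g(18,6)=18563 g(18,8)=8568 g(18,10)=3060 g(18,12)=816 g(18,14)=153 g(18,16)=18 g(18,18)=1
t=19: g(19,-5)=23256 g(19,-3)=63954 g(19,-1)=88502 g(19,1)=91409 g(19,3)=75411 g(19,5)=50369 g(19,7)=27131 g(19,9)=11628 g(19,11)=3876 g(19,13)=969 g(19,15)=171 g(19,17)=19 g(19,19)=1
t=20: g(20,-4)=87210 g(20,-2)=152456 g(20,0)=179911 g(20,2)=166820 g(20,4)=125780 g(20,6)=77500 g(20,8)=38759 g(20,10)=15504 g(20,12)=4845 g(20,14)=1140 g(20,16)=190 g(20,18)=20 g(20,20)=1
t=21: g(21,-5)=87210 g(21,-3)=239666 g(21,-1)=332367 g(21,1)=346731 g(21,3)=292600 g(21,5)=203280 g(21,7)=116259 g(21,9)=54263 g(21,11)=20349 g(21,13)=5985 g(21,15)=1330 g(21,17)=210 g(21,19)=21 g(21,21)=1
t=22: g(22,-4)=326876 g(22,-2)=572033 g(22,0)=679098 g(22,2)=639331 g(22,4)=495880 g(22,6)=319539 g(22,8)=170522 g(22,10)=74612 g(22,12)=26334 g(22,14)=7315 g(22,16)=1540 g(22,18)=231 g(22,20)=22 g(22,22)=1
Paths never hitting -6: Σ_s g(22,s) = 3313334
Paths hitting -6: 2^22 - 3313334 = 880970
P = 880970/4194304 = 440485/2097152

Answer: 440485/2097152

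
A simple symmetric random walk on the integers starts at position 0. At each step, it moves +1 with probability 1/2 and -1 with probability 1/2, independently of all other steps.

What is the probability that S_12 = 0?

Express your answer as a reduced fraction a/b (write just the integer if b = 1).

Answer: 231/1024

Derivation:
To return to 0 after 12 steps: need exactly 6 steps of +1 and 6 of -1.
Favorable paths: C(12,6) = 924
Total paths: 2^12 = 4096
P = 924/4096 = 231/1024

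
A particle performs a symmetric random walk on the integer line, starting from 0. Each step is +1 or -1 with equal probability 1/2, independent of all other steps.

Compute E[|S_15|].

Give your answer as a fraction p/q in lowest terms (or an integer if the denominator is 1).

Answer: 6435/2048

Derivation:
S_15 takes values m ≡ 1 (mod 2) with |m| ≤ 15; P(S_15=m) = C(15,(15+m)/2)/2^15.
Total paths: 2^15 = 32768
Distribution: P(S=-15)=1/32768, P(S=-13)=15/32768, P(S=-11)=105/32768, P(S=-9)=455/32768, P(S=-7)=1365/32768, P(S=-5)=3003/32768, P(S=-3)=5005/32768, P(S=-1)=6435/32768, P(S=1)=6435/32768, P(S=3)=5005/32768, P(S=5)=3003/32768, P(S=7)=1365/32768, P(S=9)=455/32768, P(S=11)=105/32768, P(S=13)=15/32768, P(S=15)=1/32768
E[|S_15|] = Σ_m |m|·P(S_15=m) = 102960/32768 = 6435/2048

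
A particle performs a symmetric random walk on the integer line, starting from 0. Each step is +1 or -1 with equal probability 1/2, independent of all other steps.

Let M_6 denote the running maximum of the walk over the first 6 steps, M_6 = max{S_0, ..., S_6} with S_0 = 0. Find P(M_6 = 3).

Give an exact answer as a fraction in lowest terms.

Let M_6 = max(S_0,...,S_6). Use the reflection principle: for j ≥ 1, #{paths with M_6 ≥ j} = #{S_6 ≥ j} + #{S_6 ≥ j+1}.
By reflection, #{M_6 ≥ 3} = #{S_6 ≥ 3} + #{S_6 ≥ 4} = 7 + 7 = 14.
#{M_6 ≥ 4} = #{S_6 ≥ 4} + #{S_6 ≥ 5} = 7 + 1 = 8.
#{M_6 = 3} = 14 - 8 = 6.
P(M_6 = 3) = 6/64 = 3/32

Answer: 3/32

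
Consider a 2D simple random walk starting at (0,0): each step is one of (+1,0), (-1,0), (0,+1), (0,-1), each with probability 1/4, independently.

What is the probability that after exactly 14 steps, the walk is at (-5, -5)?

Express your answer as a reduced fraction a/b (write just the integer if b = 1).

Let h be the number of horizontal steps (so 14-h are vertical). To end at (-5,-5) need (h-5)/2 right-steps and ((14-h)-5)/2 up-steps.
Sum over h with 5 ≤ h ≤ 9, h ≡ 1 (mod 2), 14-h ≡ 1 (mod 2):
h=5: C(14,5)·C(5,0)·C(9,2) = 2002·1·36 = 72072
h=7: C(14,7)·C(7,1)·C(7,1) = 3432·7·7 = 168168
h=9: C(14,9)·C(9,2)·C(5,0) = 2002·36·1 = 72072
Total favorable: 312312
Total paths: 4^14 = 268435456
P = 312312/268435456 = 39039/33554432

Answer: 39039/33554432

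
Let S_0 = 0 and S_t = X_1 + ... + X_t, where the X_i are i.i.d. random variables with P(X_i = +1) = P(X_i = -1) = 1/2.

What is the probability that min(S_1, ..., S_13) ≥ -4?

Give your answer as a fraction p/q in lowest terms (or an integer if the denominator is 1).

Answer: 6721/8192

Derivation:
Let f(t,s) = #length-t paths at position s with S_1..S_t all ≥ -4.
f(t,s) = f(t-1,s-1) + f(t-1,s+1) for s ≥ -4; f(t,s) = 0 for s < -4.
t=0: f(0,0)=1
t=1: f(1,-1)=1 f(1,1)=1
t=2: f(2,-2)=1 f(2,0)=2 f(2,2)=1
t=3: f(3,-3)=1 f(3,-1)=3 f(3,1)=3 f(3,3)=1
t=4: f(4,-4)=1 f(4,-2)=4 f(4,0)=6 f(4,2)=4 f(4,4)=1
t=5: f(5,-3)=5 f(5,-1)=10 f(5,1)=10 f(5,3)=5 f(5,5)=1
t=6: f(6,-4)=5 f(6,-2)=15 f(6,0)=20 f(6,2)=15 f(6,4)=6 f(6,6)=1
t=7: f(7,-3)=20 f(7,-1)=35 f(7,1)=35 f(7,3)=21 f(7,5)=7 f(7,7)=1
t=8: f(8,-4)=20 f(8,-2)=55 f(8,0)=70 f(8,2)=56 f(8,4)=28 f(8,6)=8 f(8,8)=1
t=9: f(9,-3)=75 f(9,-1)=125 f(9,1)=126 f(9,3)=84 f(9,5)=36 f(9,7)=9 f(9,9)=1
t=10: f(10,-4)=75 f(10,-2)=200 f(10,0)=251 f(10,2)=210 f(10,4)=120 f(10,6)=45 f(10,8)=10 f(10,10)=1
t=11: f(11,-3)=275 f(11,-1)=451 f(11,1)=461 f(11,3)=330 f(11,5)=165 f(11,7)=55 f(11,9)=11 f(11,11)=1
t=12: f(12,-4)=275 f(12,-2)=726 f(12,0)=912 f(12,2)=791 f(12,4)=495 f(12,6)=220 f(12,8)=66 f(12,10)=12 f(12,12)=1
t=13: f(13,-3)=1001 f(13,-1)=1638 f(13,1)=1703 f(13,3)=1286 f(13,5)=715 f(13,7)=286 f(13,9)=78 f(13,11)=13 f(13,13)=1
Σ_s f(13,s) = 6721
P = 6721/8192 = 6721/8192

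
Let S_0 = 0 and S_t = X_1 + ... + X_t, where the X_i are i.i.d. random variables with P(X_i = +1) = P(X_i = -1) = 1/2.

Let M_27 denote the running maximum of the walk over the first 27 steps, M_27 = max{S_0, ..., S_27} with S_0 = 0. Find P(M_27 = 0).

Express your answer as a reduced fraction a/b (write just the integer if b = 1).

Let M_27 = max(S_0,...,S_27). Use the reflection principle: for j ≥ 1, #{paths with M_27 ≥ j} = #{S_27 ≥ j} + #{S_27 ≥ j+1}.
P(M_27 ≥ 0) = 1 since S_0 = 0, so #{M_27 ≥ 0} = 134217728.
#{M_27 ≥ 1} = #{S_27 ≥ 1} + #{S_27 ≥ 2} = 67108864 + 47050564 = 114159428.
#{M_27 = 0} = 134217728 - 114159428 = 20058300.
P(M_27 = 0) = 20058300/134217728 = 5014575/33554432

Answer: 5014575/33554432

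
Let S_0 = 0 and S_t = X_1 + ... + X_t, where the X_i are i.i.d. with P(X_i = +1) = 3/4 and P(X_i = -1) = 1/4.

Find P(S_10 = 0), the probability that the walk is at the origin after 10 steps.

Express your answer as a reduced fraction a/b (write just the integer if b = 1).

To be at 0 after 10 steps: need exactly 5 steps of +1 and 5 of -1.
Number of such sequences: C(10,5) = 252
Each has probability (3/4)^5 · (1/4)^5 = 243/1048576
P = 252 · 243/1048576 = 15309/262144

Answer: 15309/262144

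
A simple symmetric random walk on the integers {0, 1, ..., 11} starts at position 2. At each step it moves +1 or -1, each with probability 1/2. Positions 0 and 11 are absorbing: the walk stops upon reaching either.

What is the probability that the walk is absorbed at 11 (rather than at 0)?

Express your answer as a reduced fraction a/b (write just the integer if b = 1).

Symmetric walk (p = 1/2): the harmonic-function argument gives P(hit 11 before 0 | start at 2) = a/N.
P = 2/11 = 2/11

Answer: 2/11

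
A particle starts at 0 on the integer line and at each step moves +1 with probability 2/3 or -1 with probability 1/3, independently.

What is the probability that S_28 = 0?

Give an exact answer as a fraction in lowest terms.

To be at 0 after 28 steps: need exactly 14 steps of +1 and 14 of -1.
Number of such sequences: C(28,14) = 40116600
Each has probability (2/3)^14 · (1/3)^14 = 16384/22876792454961
P = 40116600 · 16384/22876792454961 = 24343347200/847288609443

Answer: 24343347200/847288609443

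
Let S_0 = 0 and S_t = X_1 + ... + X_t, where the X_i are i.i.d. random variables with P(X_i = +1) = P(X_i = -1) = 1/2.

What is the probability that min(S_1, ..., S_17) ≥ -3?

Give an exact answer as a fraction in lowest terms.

Answer: 21879/32768

Derivation:
Let f(t,s) = #length-t paths at position s with S_1..S_t all ≥ -3.
f(t,s) = f(t-1,s-1) + f(t-1,s+1) for s ≥ -3; f(t,s) = 0 for s < -3.
t=0: f(0,0)=1
t=1: f(1,-1)=1 f(1,1)=1
t=2: f(2,-2)=1 f(2,0)=2 f(2,2)=1
t=3: f(3,-3)=1 f(3,-1)=3 f(3,1)=3 f(3,3)=1
t=4: f(4,-2)=4 f(4,0)=6 f(4,2)=4 f(4,4)=1
t=5: f(5,-3)=4 f(5,-1)=10 f(5,1)=10 f(5,3)=5 f(5,5)=1
t=6: f(6,-2)=14 f(6,0)=20 f(6,2)=15 f(6,4)=6 f(6,6)=1
t=7: f(7,-3)=14 f(7,-1)=34 f(7,1)=35 f(7,3)=21 f(7,5)=7 f(7,7)=1
t=8: f(8,-2)=48 f(8,0)=69 f(8,2)=56 f(8,4)=28 f(8,6)=8 f(8,8)=1
t=9: f(9,-3)=48 f(9,-1)=117 f(9,1)=125 f(9,3)=84 f(9,5)=36 f(9,7)=9 f(9,9)=1
t=10: f(10,-2)=165 f(10,0)=242 f(10,2)=209 f(10,4)=120 f(10,6)=45 f(10,8)=10 f(10,10)=1
t=11: f(11,-3)=165 f(11,-1)=407 f(11,1)=451 f(11,3)=329 f(11,5)=165 f(11,7)=55 f(11,9)=11 f(11,11)=1
t=12: f(12,-2)=572 f(12,0)=858 f(12,2)=780 f(12,4)=494 f(12,6)=220 f(12,8)=66 f(12,10)=12 f(12,12)=1
t=13: f(13,-3)=572 f(13,-1)=1430 f(13,1)=1638 f(13,3)=1274 f(13,5)=714 f(13,7)=286 f(13,9)=78 f(13,11)=13 f(13,13)=1
t=14: f(14,-2)=2002 f(14,0)=3068 f(14,2)=2912 f(14,4)=1988 f(14,6)=1000 f(14,8)=364 f(14,10)=91 f(14,12)=14 f(14,14)=1
t=15: f(15,-3)=2002 f(15,-1)=5070 f(15,1)=5980 f(15,3)=4900 f(15,5)=2988 f(15,7)=1364 f(15,9)=455 f(15,11)=105 f(15,13)=15 f(15,15)=1
t=16: f(16,-2)=7072 f(16,0)=11050 f(16,2)=10880 f(16,4)=7888 f(16,6)=4352 f(16,8)=1819 f(16,10)=560 f(16,12)=120 f(16,14)=16 f(16,16)=1
t=17: f(17,-3)=7072 f(17,-1)=18122 f(17,1)=21930 f(17,3)=18768 f(17,5)=12240 f(17,7)=6171 f(17,9)=2379 f(17,11)=680 f(17,13)=136 f(17,15)=17 f(17,17)=1
Σ_s f(17,s) = 87516
P = 87516/131072 = 21879/32768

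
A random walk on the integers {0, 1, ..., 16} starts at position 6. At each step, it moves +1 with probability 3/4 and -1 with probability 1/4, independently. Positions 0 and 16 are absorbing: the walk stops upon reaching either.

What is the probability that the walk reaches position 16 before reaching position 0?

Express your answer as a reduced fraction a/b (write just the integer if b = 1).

Answer: 5373459/5380840

Derivation:
Biased walk: p = 3/4, q = 1/4, r = q/p = 1/3
Gambler's ruin: P(hit 16 before 0 | start at 6) = (1 - r^a)/(1 - r^N)
r^6 = 1/729; r^16 = 1/43046721
P = (1 - 1/729) / (1 - 1/43046721) = 728/729 / 43046720/43046721 = 5373459/5380840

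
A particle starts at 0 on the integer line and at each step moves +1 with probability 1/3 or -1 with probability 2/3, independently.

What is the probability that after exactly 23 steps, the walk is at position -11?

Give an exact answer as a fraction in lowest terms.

To reach position -11 after 23 steps: need 6 steps of +1 and 17 steps of -1.
Number of such sequences: C(23,6) = 100947
Each has probability (1/3)^6 · (2/3)^17 = 131072/94143178827
P = 100947 · 131072/94143178827 = 4410441728/31381059609

Answer: 4410441728/31381059609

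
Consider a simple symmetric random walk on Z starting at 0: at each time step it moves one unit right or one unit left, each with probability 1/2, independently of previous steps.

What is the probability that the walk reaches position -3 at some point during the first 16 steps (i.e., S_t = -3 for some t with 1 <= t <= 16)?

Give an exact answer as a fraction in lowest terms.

Count via complement. Let g(t,s) = #length-t paths at position s with S_1..S_t all ≠ -3.
g(t,s) = g(t-1,s-1) + g(t-1,s+1) for s ≠ -3; g(t,-3) = 0.
t=0: g(0,0)=1
t=1: g(1,-1)=1 g(1,1)=1
t=2: g(2,-2)=1 g(2,0)=2 g(2,2)=1
t=3: g(3,-1)=3 g(3,1)=3 g(3,3)=1
t=4: g(4,-2)=3 g(4,0)=6 g(4,2)=4 g(4,4)=1
t=5: g(5,-1)=9 g(5,1)=10 g(5,3)=5 g(5,5)=1
t=6: g(6,-2)=9 g(6,0)=19 g(6,2)=15 g(6,4)=6 g(6,6)=1
t=7: g(7,-1)=28 g(7,1)=34 g(7,3)=21 g(7,5)=7 g(7,7)=1
t=8: g(8,-2)=28 g(8,0)=62 g(8,2)=55 g(8,4)=28 g(8,6)=8 g(8,8)=1
t=9: g(9,-1)=90 g(9,1)=117 g(9,3)=83 g(9,5)=36 g(9,7)=9 g(9,9)=1
t=10: g(10,-2)=90 g(10,0)=207 g(10,2)=200 g(10,4)=119 g(10,6)=45 g(10,8)=10 g(10,10)=1
t=11: g(11,-1)=297 g(11,1)=407 g(11,3)=319 g(11,5)=164 g(11,7)=55 g(11,9)=11 g(11,11)=1
t=12: g(12,-2)=297 g(12,0)=704 g(12,2)=726 g(12,4)=483 g(12,6)=219 g(12,8)=66 g(12,10)=12 g(12,12)=1
t=13: g(13,-1)=1001 g(13,1)=1430 g(13,3)=1209 g(13,5)=702 g(13,7)=285 g(13,9)=78 g(13,11)=13 g(13,13)=1
t=14: g(14,-2)=1001 g(14,0)=2431 g(14,2)=2639 g(14,4)=1911 g(14,6)=987 g(14,8)=363 g(14,10)=91 g(14,12)=14 g(14,14)=1
t=15: g(15,-1)=3432 g(15,1)=5070 g(15,3)=4550 g(15,5)=2898 g(15,7)=1350 g(15,9)=454 g(15,11)=105 g(15,13)=15 g(15,15)=1
t=16: g(16,-2)=3432 g(16,0)=8502 g(16,2)=9620 g(16,4)=7448 g(16,6)=4248 g(16,8)=1804 g(16,10)=559 g(16,12)=120 g(16,14)=16 g(16,16)=1
Paths never hitting -3: Σ_s g(16,s) = 35750
Paths hitting -3: 2^16 - 35750 = 29786
P = 29786/65536 = 14893/32768

Answer: 14893/32768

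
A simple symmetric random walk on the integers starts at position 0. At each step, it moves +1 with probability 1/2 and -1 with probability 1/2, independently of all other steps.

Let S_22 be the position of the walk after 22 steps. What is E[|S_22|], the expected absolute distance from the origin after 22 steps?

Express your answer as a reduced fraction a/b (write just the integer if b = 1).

S_22 takes values m ≡ 0 (mod 2) with |m| ≤ 22; P(S_22=m) = C(22,(22+m)/2)/2^22.
Total paths: 2^22 = 4194304
Distribution: P(S=-22)=1/4194304, P(S=-20)=22/4194304, P(S=-18)=231/4194304, P(S=-16)=1540/4194304, P(S=-14)=7315/4194304, P(S=-12)=26334/4194304, P(S=-10)=74613/4194304, P(S=-8)=170544/4194304, P(S=-6)=319770/4194304, P(S=-4)=497420/4194304, P(S=-2)=646646/4194304, P(S=0)=705432/4194304, P(S=2)=646646/4194304, P(S=4)=497420/4194304, P(S=6)=319770/4194304, P(S=8)=170544/4194304, P(S=10)=74613/4194304, P(S=12)=26334/4194304, P(S=14)=7315/4194304, P(S=16)=1540/4194304, P(S=18)=231/4194304, P(S=20)=22/4194304, P(S=22)=1/4194304
E[|S_22|] = Σ_m |m|·P(S_22=m) = 15519504/4194304 = 969969/262144

Answer: 969969/262144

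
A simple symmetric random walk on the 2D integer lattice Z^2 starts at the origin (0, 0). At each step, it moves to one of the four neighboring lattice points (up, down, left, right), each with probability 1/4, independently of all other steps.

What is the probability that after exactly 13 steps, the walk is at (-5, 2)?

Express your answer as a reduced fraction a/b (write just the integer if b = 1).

Answer: 184041/33554432

Derivation:
Let h be the number of horizontal steps (so 13-h are vertical). To end at (-5,2) need (h-5)/2 right-steps and ((13-h)+2)/2 up-steps.
Sum over h with 5 ≤ h ≤ 11, h ≡ 1 (mod 2), 13-h ≡ 0 (mod 2):
h=5: C(13,5)·C(5,0)·C(8,5) = 1287·1·56 = 72072
h=7: C(13,7)·C(7,1)·C(6,4) = 1716·7·15 = 180180
h=9: C(13,9)·C(9,2)·C(4,3) = 715·36·4 = 102960
h=11: C(13,11)·C(11,3)·C(2,2) = 78·165·1 = 12870
Total favorable: 368082
Total paths: 4^13 = 67108864
P = 368082/67108864 = 184041/33554432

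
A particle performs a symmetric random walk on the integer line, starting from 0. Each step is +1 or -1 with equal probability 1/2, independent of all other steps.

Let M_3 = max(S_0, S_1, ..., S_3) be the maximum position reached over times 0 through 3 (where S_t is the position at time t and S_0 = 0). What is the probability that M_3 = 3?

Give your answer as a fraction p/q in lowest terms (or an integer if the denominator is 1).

Let M_3 = max(S_0,...,S_3). Use the reflection principle: for j ≥ 1, #{paths with M_3 ≥ j} = #{S_3 ≥ j} + #{S_3 ≥ j+1}.
By reflection, #{M_3 ≥ 3} = #{S_3 ≥ 3} + #{S_3 ≥ 4} = 1 + 0 = 1.
#{M_3 ≥ 4} = #{S_3 ≥ 4} + #{S_3 ≥ 5} = 0 + 0 = 0.
#{M_3 = 3} = 1 - 0 = 1.
P(M_3 = 3) = 1/8 = 1/8

Answer: 1/8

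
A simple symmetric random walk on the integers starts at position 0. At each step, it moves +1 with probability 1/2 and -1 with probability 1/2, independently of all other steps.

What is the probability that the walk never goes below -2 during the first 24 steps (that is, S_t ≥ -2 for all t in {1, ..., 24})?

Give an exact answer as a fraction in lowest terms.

Answer: 1924111/4194304

Derivation:
Let f(t,s) = #length-t paths at position s with S_1..S_t all ≥ -2.
f(t,s) = f(t-1,s-1) + f(t-1,s+1) for s ≥ -2; f(t,s) = 0 for s < -2.
t=0: f(0,0)=1
t=1: f(1,-1)=1 f(1,1)=1
t=2: f(2,-2)=1 f(2,0)=2 f(2,2)=1
t=3: f(3,-1)=3 f(3,1)=3 f(3,3)=1
t=4: f(4,-2)=3 f(4,0)=6 f(4,2)=4 f(4,4)=1
t=5: f(5,-1)=9 f(5,1)=10 f(5,3)=5 f(5,5)=1
t=6: f(6,-2)=9 f(6,0)=19 f(6,2)=15 f(6,4)=6 f(6,6)=1
t=7: f(7,-1)=28 f(7,1)=34 f(7,3)=21 f(7,5)=7 f(7,7)=1
t=8: f(8,-2)=28 f(8,0)=62 f(8,2)=55 f(8,4)=28 f(8,6)=8 f(8,8)=1
t=9: f(9,-1)=90 f(9,1)=117 f(9,3)=83 f(9,5)=36 f(9,7)=9 f(9,9)=1
t=10: f(10,-2)=90 f(10,0)=207 f(10,2)=200 f(10,4)=119 f(10,6)=45 f(10,8)=10 f(10,10)=1
t=11: f(11,-1)=297 f(11,1)=407 f(11,3)=319 f(11,5)=164 f(11,7)=55 f(11,9)=11 f(11,11)=1
t=12: f(12,-2)=297 f(12,0)=704 f(12,2)=726 f(12,4)=483 f(12,6)=219 f(12,8)=66 f(12,10)=12 f(12,12)=1
t=13: f(13,-1)=1001 f(13,1)=1430 f(13,3)=1209 f(13,5)=702 f(13,7)=285 f(13,9)=78 f(13,11)=13 f(13,13)=1
t=14: f(14,-2)=1001 f(14,0)=2431 f(14,2)=2639 f(14,4)=1911 f(14,6)=987 f(14,8)=363 f(14,10)=91 f(14,12)=14 f(14,14)=1
t=15: f(15,-1)=3432 f(15,1)=5070 f(15,3)=4550 f(15,5)=2898 f(15,7)=1350 f(15,9)=454 f(15,11)=105 f(15,13)=15 f(15,15)=1
t=16: f(16,-2)=3432 f(16,0)=8502 f(16,2)=9620 f(16,4)=7448 f(16,6)=4248 f(16,8)=1804 f(16,10)=559 f(16,12)=120 f(16,14)=16 f(16,16)=1
t=17: f(17,-1)=11934 f(17,1)=18122 f(17,3)=17068 f(17,5)=11696 f(17,7)=6052 f(17,9)=2363 f(17,11)=679 f(17,13)=136 f(17,15)=17 f(17,17)=1
t=18: f(18,-2)=11934 f(18,0)=30056 f(18,2)=35190 f(18,4)=28764 f(18,6)=17748 f(18,8)=8415 f(18,10)=3042 f(18,12)=815 f(18,14)=153 f(18,16)=18 f(18,18)=1
t=19: f(19,-1)=41990 f(19,1)=65246 f(19,3)=63954 f(19,5)=46512 f(19,7)=26163 f(19,9)=11457 f(19,11)=3857 f(19,13)=968 f(19,15)=171 f(19,17)=19 f(19,19)=1
t=20: f(20,-2)=41990 f(20,0)=107236 f(20,2)=129200 f(20,4)=110466 f(20,6)=72675 f(20,8)=37620 f(20,10)=15314 f(20,12)=4825 f(20,14)=1139 f(20,16)=190 f(20,18)=20 f(20,20)=1
t=21: f(21,-1)=149226 f(21,1)=236436 f(21,3)=239666 f(21,5)=183141 f(21,7)=110295 f(21,9)=52934 f(21,11)=20139 f(21,13)=5964 f(21,15)=1329 f(21,17)=210 f(21,19)=21 f(21,21)=1
t=22: f(22,-2)=149226 f(22,0)=385662 f(22,2)=476102 f(22,4)=422807 f(22,6)=293436 f(22,8)=163229 f(22,10)=73073 f(22,12)=26103 f(22,14)=7293 f(22,16)=1539 f(22,18)=231 f(22,20)=22 f(22,22)=1
t=23: f(23,-1)=534888 f(23,1)=861764 f(23,3)=898909 f(23,5)=716243 f(23,7)=456665 f(23,9)=236302 f(23,11)=99176 f(23,13)=33396 f(23,15)=8832 f(23,17)=1770 f(23,19)=253 f(23,21)=23 f(23,23)=1
t=24: f(24,-2)=534888 f(24,0)=1396652 f(24,2)=1760673 f(24,4)=1615152 f(24,6)=1172908 f(24,8)=692967 f(24,10)=335478 f(24,12)=132572 f(24,14)=42228 f(24,16)=10602 f(24,18)=2023 f(24,20)=276 f(24,22)=24 f(24,24)=1
Σ_s f(24,s) = 7696444
P = 7696444/16777216 = 1924111/4194304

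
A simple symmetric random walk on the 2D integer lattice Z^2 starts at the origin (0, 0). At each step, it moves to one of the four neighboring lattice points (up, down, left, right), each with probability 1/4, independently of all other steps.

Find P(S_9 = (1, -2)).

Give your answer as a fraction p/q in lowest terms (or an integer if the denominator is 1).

Answer: 1323/32768

Derivation:
Let h be the number of horizontal steps (so 9-h are vertical). To end at (1,-2) need (h+1)/2 right-steps and ((9-h)-2)/2 up-steps.
Sum over h with 1 ≤ h ≤ 7, h ≡ 1 (mod 2), 9-h ≡ 0 (mod 2):
h=1: C(9,1)·C(1,1)·C(8,3) = 9·1·56 = 504
h=3: C(9,3)·C(3,2)·C(6,2) = 84·3·15 = 3780
h=5: C(9,5)·C(5,3)·C(4,1) = 126·10·4 = 5040
h=7: C(9,7)·C(7,4)·C(2,0) = 36·35·1 = 1260
Total favorable: 10584
Total paths: 4^9 = 262144
P = 10584/262144 = 1323/32768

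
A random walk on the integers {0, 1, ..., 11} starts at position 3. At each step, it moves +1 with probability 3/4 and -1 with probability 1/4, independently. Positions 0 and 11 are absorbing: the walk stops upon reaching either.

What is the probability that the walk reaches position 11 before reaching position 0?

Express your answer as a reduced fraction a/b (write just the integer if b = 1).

Biased walk: p = 3/4, q = 1/4, r = q/p = 1/3
Gambler's ruin: P(hit 11 before 0 | start at 3) = (1 - r^a)/(1 - r^N)
r^3 = 1/27; r^11 = 1/177147
P = (1 - 1/27) / (1 - 1/177147) = 26/27 / 177146/177147 = 85293/88573

Answer: 85293/88573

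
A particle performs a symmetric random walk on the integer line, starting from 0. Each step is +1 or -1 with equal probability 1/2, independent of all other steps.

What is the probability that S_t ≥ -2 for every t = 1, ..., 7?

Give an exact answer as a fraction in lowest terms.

Let f(t,s) = #length-t paths at position s with S_1..S_t all ≥ -2.
f(t,s) = f(t-1,s-1) + f(t-1,s+1) for s ≥ -2; f(t,s) = 0 for s < -2.
t=0: f(0,0)=1
t=1: f(1,-1)=1 f(1,1)=1
t=2: f(2,-2)=1 f(2,0)=2 f(2,2)=1
t=3: f(3,-1)=3 f(3,1)=3 f(3,3)=1
t=4: f(4,-2)=3 f(4,0)=6 f(4,2)=4 f(4,4)=1
t=5: f(5,-1)=9 f(5,1)=10 f(5,3)=5 f(5,5)=1
t=6: f(6,-2)=9 f(6,0)=19 f(6,2)=15 f(6,4)=6 f(6,6)=1
t=7: f(7,-1)=28 f(7,1)=34 f(7,3)=21 f(7,5)=7 f(7,7)=1
Σ_s f(7,s) = 91
P = 91/128 = 91/128

Answer: 91/128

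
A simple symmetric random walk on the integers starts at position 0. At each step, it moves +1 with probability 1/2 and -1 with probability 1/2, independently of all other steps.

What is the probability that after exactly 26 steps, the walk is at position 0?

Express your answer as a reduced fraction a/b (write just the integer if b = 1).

To return to 0 after 26 steps: need exactly 13 steps of +1 and 13 of -1.
Favorable paths: C(26,13) = 10400600
Total paths: 2^26 = 67108864
P = 10400600/67108864 = 1300075/8388608

Answer: 1300075/8388608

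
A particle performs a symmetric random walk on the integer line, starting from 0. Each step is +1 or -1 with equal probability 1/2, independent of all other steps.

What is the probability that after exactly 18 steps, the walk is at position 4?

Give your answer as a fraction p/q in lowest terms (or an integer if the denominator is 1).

To reach position 4 after 18 steps: need 11 steps of +1 and 7 of -1.
Favorable paths: C(18,11) = 31824
Total paths: 2^18 = 262144
P = 31824/262144 = 1989/16384

Answer: 1989/16384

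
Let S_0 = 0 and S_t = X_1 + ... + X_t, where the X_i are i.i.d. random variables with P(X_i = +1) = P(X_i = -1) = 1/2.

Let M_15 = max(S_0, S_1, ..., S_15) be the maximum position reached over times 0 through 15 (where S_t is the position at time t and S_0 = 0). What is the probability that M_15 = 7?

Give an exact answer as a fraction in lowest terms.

Let M_15 = max(S_0,...,S_15). Use the reflection principle: for j ≥ 1, #{paths with M_15 ≥ j} = #{S_15 ≥ j} + #{S_15 ≥ j+1}.
By reflection, #{M_15 ≥ 7} = #{S_15 ≥ 7} + #{S_15 ≥ 8} = 1941 + 576 = 2517.
#{M_15 ≥ 8} = #{S_15 ≥ 8} + #{S_15 ≥ 9} = 576 + 576 = 1152.
#{M_15 = 7} = 2517 - 1152 = 1365.
P(M_15 = 7) = 1365/32768 = 1365/32768

Answer: 1365/32768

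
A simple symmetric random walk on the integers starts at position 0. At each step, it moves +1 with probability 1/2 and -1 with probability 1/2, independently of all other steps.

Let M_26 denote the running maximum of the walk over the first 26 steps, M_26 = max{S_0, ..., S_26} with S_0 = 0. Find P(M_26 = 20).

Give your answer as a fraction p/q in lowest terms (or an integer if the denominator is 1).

Answer: 325/8388608

Derivation:
Let M_26 = max(S_0,...,S_26). Use the reflection principle: for j ≥ 1, #{paths with M_26 ≥ j} = #{S_26 ≥ j} + #{S_26 ≥ j+1}.
By reflection, #{M_26 ≥ 20} = #{S_26 ≥ 20} + #{S_26 ≥ 21} = 2952 + 352 = 3304.
#{M_26 ≥ 21} = #{S_26 ≥ 21} + #{S_26 ≥ 22} = 352 + 352 = 704.
#{M_26 = 20} = 3304 - 704 = 2600.
P(M_26 = 20) = 2600/67108864 = 325/8388608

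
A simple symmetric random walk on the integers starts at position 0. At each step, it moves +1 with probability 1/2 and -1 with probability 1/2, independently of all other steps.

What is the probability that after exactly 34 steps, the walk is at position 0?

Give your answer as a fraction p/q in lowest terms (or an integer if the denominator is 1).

Answer: 583401555/4294967296

Derivation:
To return to 0 after 34 steps: need exactly 17 steps of +1 and 17 of -1.
Favorable paths: C(34,17) = 2333606220
Total paths: 2^34 = 17179869184
P = 2333606220/17179869184 = 583401555/4294967296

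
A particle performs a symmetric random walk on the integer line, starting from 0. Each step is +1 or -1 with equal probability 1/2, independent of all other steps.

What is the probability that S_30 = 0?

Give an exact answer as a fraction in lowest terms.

Answer: 9694845/67108864

Derivation:
To return to 0 after 30 steps: need exactly 15 steps of +1 and 15 of -1.
Favorable paths: C(30,15) = 155117520
Total paths: 2^30 = 1073741824
P = 155117520/1073741824 = 9694845/67108864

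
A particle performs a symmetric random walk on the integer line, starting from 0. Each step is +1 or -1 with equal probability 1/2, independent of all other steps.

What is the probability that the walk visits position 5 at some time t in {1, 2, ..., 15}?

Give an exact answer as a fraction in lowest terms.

Answer: 6885/32768

Derivation:
Count via complement. Let g(t,s) = #length-t paths at position s with S_1..S_t all ≠ 5.
g(t,s) = g(t-1,s-1) + g(t-1,s+1) for s ≠ 5; g(t,5) = 0.
t=0: g(0,0)=1
t=1: g(1,-1)=1 g(1,1)=1
t=2: g(2,-2)=1 g(2,0)=2 g(2,2)=1
t=3: g(3,-3)=1 g(3,-1)=3 g(3,1)=3 g(3,3)=1
t=4: g(4,-4)=1 g(4,-2)=4 g(4,0)=6 g(4,2)=4 g(4,4)=1
t=5: g(5,-5)=1 g(5,-3)=5 g(5,-1)=10 g(5,1)=10 g(5,3)=5
t=6: g(6,-6)=1 g(6,-4)=6 g(6,-2)=15 g(6,0)=20 g(6,2)=15 g(6,4)=5
t=7: g(7,-7)=1 g(7,-5)=7 g(7,-3)=21 g(7,-1)=35 g(7,1)=35 g(7,3)=20
t=8: g(8,-8)=1 g(8,-6)=8 g(8,-4)=28 g(8,-2)=56 g(8,0)=70 g(8,2)=55 g(8,4)=20
t=9: g(9,-9)=1 g(9,-7)=9 g(9,-5)=36 g(9,-3)=84 g(9,-1)=126 g(9,1)=125 g(9,3)=75
t=10: g(10,-10)=1 g(10,-8)=10 g(10,-6)=45 g(10,-4)=120 g(10,-2)=210 g(10,0)=251 g(10,2)=200 g(10,4)=75
t=11: g(11,-11)=1 g(11,-9)=11 g(11,-7)=55 g(11,-5)=165 g(11,-3)=330 g(11,-1)=461 g(11,1)=451 g(11,3)=275
t=12: g(12,-12)=1 g(12,-10)=12 g(12,-8)=66 g(12,-6)=220 g(12,-4)=495 g(12,-2)=791 g(12,0)=912 g(12,2)=726 g(12,4)=275
t=13: g(13,-13)=1 g(13,-11)=13 g(13,-9)=78 g(13,-7)=286 g(13,-5)=715 g(13,-3)=1286 g(13,-1)=1703 g(13,1)=1638 g(13,3)=1001
t=14: g(14,-14)=1 g(14,-12)=14 g(14,-10)=91 g(14,-8)=364 g(14,-6)=1001 g(14,-4)=2001 g(14,-2)=2989 g(14,0)=3341 g(14,2)=2639 g(14,4)=1001
t=15: g(15,-15)=1 g(15,-13)=15 g(15,-11)=105 g(15,-9)=455 g(15,-7)=1365 g(15,-5)=3002 g(15,-3)=4990 g(15,-1)=6330 g(15,1)=5980 g(15,3)=3640
Paths never hitting 5: Σ_s g(15,s) = 25883
Paths hitting 5: 2^15 - 25883 = 6885
P = 6885/32768 = 6885/32768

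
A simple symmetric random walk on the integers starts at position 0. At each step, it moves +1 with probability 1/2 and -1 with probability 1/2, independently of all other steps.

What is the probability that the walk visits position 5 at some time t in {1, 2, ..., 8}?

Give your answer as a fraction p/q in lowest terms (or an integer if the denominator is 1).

Answer: 9/128

Derivation:
Count via complement. Let g(t,s) = #length-t paths at position s with S_1..S_t all ≠ 5.
g(t,s) = g(t-1,s-1) + g(t-1,s+1) for s ≠ 5; g(t,5) = 0.
t=0: g(0,0)=1
t=1: g(1,-1)=1 g(1,1)=1
t=2: g(2,-2)=1 g(2,0)=2 g(2,2)=1
t=3: g(3,-3)=1 g(3,-1)=3 g(3,1)=3 g(3,3)=1
t=4: g(4,-4)=1 g(4,-2)=4 g(4,0)=6 g(4,2)=4 g(4,4)=1
t=5: g(5,-5)=1 g(5,-3)=5 g(5,-1)=10 g(5,1)=10 g(5,3)=5
t=6: g(6,-6)=1 g(6,-4)=6 g(6,-2)=15 g(6,0)=20 g(6,2)=15 g(6,4)=5
t=7: g(7,-7)=1 g(7,-5)=7 g(7,-3)=21 g(7,-1)=35 g(7,1)=35 g(7,3)=20
t=8: g(8,-8)=1 g(8,-6)=8 g(8,-4)=28 g(8,-2)=56 g(8,0)=70 g(8,2)=55 g(8,4)=20
Paths never hitting 5: Σ_s g(8,s) = 238
Paths hitting 5: 2^8 - 238 = 18
P = 18/256 = 9/128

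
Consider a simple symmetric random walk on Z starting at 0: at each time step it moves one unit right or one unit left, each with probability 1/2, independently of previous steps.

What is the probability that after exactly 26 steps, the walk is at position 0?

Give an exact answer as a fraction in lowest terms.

Answer: 1300075/8388608

Derivation:
To return to 0 after 26 steps: need exactly 13 steps of +1 and 13 of -1.
Favorable paths: C(26,13) = 10400600
Total paths: 2^26 = 67108864
P = 10400600/67108864 = 1300075/8388608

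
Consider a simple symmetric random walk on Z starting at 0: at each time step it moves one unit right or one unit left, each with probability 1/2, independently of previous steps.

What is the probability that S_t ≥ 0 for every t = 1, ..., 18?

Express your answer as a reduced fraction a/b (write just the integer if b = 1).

Let f(t,s) = #length-t paths at position s with S_1..S_t all ≥ 0.
f(t,s) = f(t-1,s-1) + f(t-1,s+1) for s ≥ 0; f(t,s) = 0 for s < 0.
t=0: f(0,0)=1
t=1: f(1,1)=1
t=2: f(2,0)=1 f(2,2)=1
t=3: f(3,1)=2 f(3,3)=1
t=4: f(4,0)=2 f(4,2)=3 f(4,4)=1
t=5: f(5,1)=5 f(5,3)=4 f(5,5)=1
t=6: f(6,0)=5 f(6,2)=9 f(6,4)=5 f(6,6)=1
t=7: f(7,1)=14 f(7,3)=14 f(7,5)=6 f(7,7)=1
t=8: f(8,0)=14 f(8,2)=28 f(8,4)=20 f(8,6)=7 f(8,8)=1
t=9: f(9,1)=42 f(9,3)=48 f(9,5)=27 f(9,7)=8 f(9,9)=1
t=10: f(10,0)=42 f(10,2)=90 f(10,4)=75 f(10,6)=35 f(10,8)=9 f(10,10)=1
t=11: f(11,1)=132 f(11,3)=165 f(11,5)=110 f(11,7)=44 f(11,9)=10 f(11,11)=1
t=12: f(12,0)=132 f(12,2)=297 f(12,4)=275 f(12,6)=154 f(12,8)=54 f(12,10)=11 f(12,12)=1
t=13: f(13,1)=429 f(13,3)=572 f(13,5)=429 f(13,7)=208 f(13,9)=65 f(13,11)=12 f(13,13)=1
t=14: f(14,0)=429 f(14,2)=1001 f(14,4)=1001 f(14,6)=637 f(14,8)=273 f(14,10)=77 f(14,12)=13 f(14,14)=1
t=15: f(15,1)=1430 f(15,3)=2002 f(15,5)=1638 f(15,7)=910 f(15,9)=350 f(15,11)=90 f(15,13)=14 f(15,15)=1
t=16: f(16,0)=1430 f(16,2)=3432 f(16,4)=3640 f(16,6)=2548 f(16,8)=1260 f(16,10)=440 f(16,12)=104 f(16,14)=15 f(16,16)=1
t=17: f(17,1)=4862 f(17,3)=7072 f(17,5)=6188 f(17,7)=3808 f(17,9)=1700 f(17,11)=544 f(17,13)=119 f(17,15)=16 f(17,17)=1
t=18: f(18,0)=4862 f(18,2)=11934 f(18,4)=13260 f(18,6)=9996 f(18,8)=5508 f(18,10)=2244 f(18,12)=663 f(18,14)=135 f(18,16)=17 f(18,18)=1
Σ_s f(18,s) = 48620
P = 48620/262144 = 12155/65536

Answer: 12155/65536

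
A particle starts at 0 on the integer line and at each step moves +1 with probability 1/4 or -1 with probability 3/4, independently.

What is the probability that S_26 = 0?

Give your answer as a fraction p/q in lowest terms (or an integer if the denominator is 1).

To be at 0 after 26 steps: need exactly 13 steps of +1 and 13 of -1.
Number of such sequences: C(26,13) = 10400600
Each has probability (1/4)^13 · (3/4)^13 = 1594323/4503599627370496
P = 10400600 · 1594323/4503599627370496 = 2072739474225/562949953421312

Answer: 2072739474225/562949953421312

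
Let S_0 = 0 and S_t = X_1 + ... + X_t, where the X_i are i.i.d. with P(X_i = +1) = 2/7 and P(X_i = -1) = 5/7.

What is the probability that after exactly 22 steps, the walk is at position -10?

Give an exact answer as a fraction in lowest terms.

Answer: 104091796875000000/558545864083284007

Derivation:
To reach position -10 after 22 steps: need 6 steps of +1 and 16 steps of -1.
Number of such sequences: C(22,6) = 74613
Each has probability (2/7)^6 · (5/7)^16 = 9765625000000/3909821048582988049
P = 74613 · 9765625000000/3909821048582988049 = 104091796875000000/558545864083284007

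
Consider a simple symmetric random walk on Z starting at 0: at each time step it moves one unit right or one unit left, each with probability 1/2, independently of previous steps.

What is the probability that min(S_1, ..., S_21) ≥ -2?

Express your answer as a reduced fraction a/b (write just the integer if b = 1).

Let f(t,s) = #length-t paths at position s with S_1..S_t all ≥ -2.
f(t,s) = f(t-1,s-1) + f(t-1,s+1) for s ≥ -2; f(t,s) = 0 for s < -2.
t=0: f(0,0)=1
t=1: f(1,-1)=1 f(1,1)=1
t=2: f(2,-2)=1 f(2,0)=2 f(2,2)=1
t=3: f(3,-1)=3 f(3,1)=3 f(3,3)=1
t=4: f(4,-2)=3 f(4,0)=6 f(4,2)=4 f(4,4)=1
t=5: f(5,-1)=9 f(5,1)=10 f(5,3)=5 f(5,5)=1
t=6: f(6,-2)=9 f(6,0)=19 f(6,2)=15 f(6,4)=6 f(6,6)=1
t=7: f(7,-1)=28 f(7,1)=34 f(7,3)=21 f(7,5)=7 f(7,7)=1
t=8: f(8,-2)=28 f(8,0)=62 f(8,2)=55 f(8,4)=28 f(8,6)=8 f(8,8)=1
t=9: f(9,-1)=90 f(9,1)=117 f(9,3)=83 f(9,5)=36 f(9,7)=9 f(9,9)=1
t=10: f(10,-2)=90 f(10,0)=207 f(10,2)=200 f(10,4)=119 f(10,6)=45 f(10,8)=10 f(10,10)=1
t=11: f(11,-1)=297 f(11,1)=407 f(11,3)=319 f(11,5)=164 f(11,7)=55 f(11,9)=11 f(11,11)=1
t=12: f(12,-2)=297 f(12,0)=704 f(12,2)=726 f(12,4)=483 f(12,6)=219 f(12,8)=66 f(12,10)=12 f(12,12)=1
t=13: f(13,-1)=1001 f(13,1)=1430 f(13,3)=1209 f(13,5)=702 f(13,7)=285 f(13,9)=78 f(13,11)=13 f(13,13)=1
t=14: f(14,-2)=1001 f(14,0)=2431 f(14,2)=2639 f(14,4)=1911 f(14,6)=987 f(14,8)=363 f(14,10)=91 f(14,12)=14 f(14,14)=1
t=15: f(15,-1)=3432 f(15,1)=5070 f(15,3)=4550 f(15,5)=2898 f(15,7)=1350 f(15,9)=454 f(15,11)=105 f(15,13)=15 f(15,15)=1
t=16: f(16,-2)=3432 f(16,0)=8502 f(16,2)=9620 f(16,4)=7448 f(16,6)=4248 f(16,8)=1804 f(16,10)=559 f(16,12)=120 f(16,14)=16 f(16,16)=1
t=17: f(17,-1)=11934 f(17,1)=18122 f(17,3)=17068 f(17,5)=11696 f(17,7)=6052 f(17,9)=2363 f(17,11)=679 f(17,13)=136 f(17,15)=17 f(17,17)=1
t=18: f(18,-2)=11934 f(18,0)=30056 f(18,2)=35190 f(18,4)=28764 f(18,6)=17748 f(18,8)=8415 f(18,10)=3042 f(18,12)=815 f(18,14)=153 f(18,16)=18 f(18,18)=1
t=19: f(19,-1)=41990 f(19,1)=65246 f(19,3)=63954 f(19,5)=46512 f(19,7)=26163 f(19,9)=11457 f(19,11)=3857 f(19,13)=968 f(19,15)=171 f(19,17)=19 f(19,19)=1
t=20: f(20,-2)=41990 f(20,0)=107236 f(20,2)=129200 f(20,4)=110466 f(20,6)=72675 f(20,8)=37620 f(20,10)=15314 f(20,12)=4825 f(20,14)=1139 f(20,16)=190 f(20,18)=20 f(20,20)=1
t=21: f(21,-1)=149226 f(21,1)=236436 f(21,3)=239666 f(21,5)=183141 f(21,7)=110295 f(21,9)=52934 f(21,11)=20139 f(21,13)=5964 f(21,15)=1329 f(21,17)=210 f(21,19)=21 f(21,21)=1
Σ_s f(21,s) = 999362
P = 999362/2097152 = 499681/1048576

Answer: 499681/1048576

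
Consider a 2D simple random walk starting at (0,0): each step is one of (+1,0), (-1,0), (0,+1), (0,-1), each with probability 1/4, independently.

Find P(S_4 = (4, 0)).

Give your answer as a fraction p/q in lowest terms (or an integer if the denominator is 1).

Answer: 1/256

Derivation:
Let h be the number of horizontal steps (so 4-h are vertical). To end at (4,0) need (h+4)/2 right-steps and ((4-h)+0)/2 up-steps.
Sum over h with 4 ≤ h ≤ 4, h ≡ 0 (mod 2), 4-h ≡ 0 (mod 2):
h=4: C(4,4)·C(4,4)·C(0,0) = 1·1·1 = 1
Total favorable: 1
Total paths: 4^4 = 256
P = 1/256 = 1/256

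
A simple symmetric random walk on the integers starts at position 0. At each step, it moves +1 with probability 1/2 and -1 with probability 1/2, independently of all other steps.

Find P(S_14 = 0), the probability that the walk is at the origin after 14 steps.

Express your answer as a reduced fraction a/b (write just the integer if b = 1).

Answer: 429/2048

Derivation:
To return to 0 after 14 steps: need exactly 7 steps of +1 and 7 of -1.
Favorable paths: C(14,7) = 3432
Total paths: 2^14 = 16384
P = 3432/16384 = 429/2048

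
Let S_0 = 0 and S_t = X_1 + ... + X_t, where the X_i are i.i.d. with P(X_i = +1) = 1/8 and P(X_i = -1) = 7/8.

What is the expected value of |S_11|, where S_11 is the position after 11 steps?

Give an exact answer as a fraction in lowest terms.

S_11 takes values m ≡ 1 (mod 2) with |m| ≤ 11; P(S_11=m) = C(11,(11+m)/2) · (1/8)^((11+m)/2) · (7/8)^((11-m)/2).
Distribution: P(S=-11)=1977326743/8589934592, P(S=-9)=3107227739/8589934592, P(S=-7)=2219448385/8589934592, P(S=-5)=951192165/8589934592, P(S=-3)=135884595/4294967296, P(S=-1)=27176919/4294967296, P(S=1)=3882417/4294967296, P(S=3)=396165/4294967296, P(S=5)=56595/8589934592, P(S=7)=2695/8589934592, P(S=9)=77/8589934592, P(S=11)=1/8589934592
E[|S_11|] = Σ_m |m|·P(S_11=m) = 2215245285/268435456

Answer: 2215245285/268435456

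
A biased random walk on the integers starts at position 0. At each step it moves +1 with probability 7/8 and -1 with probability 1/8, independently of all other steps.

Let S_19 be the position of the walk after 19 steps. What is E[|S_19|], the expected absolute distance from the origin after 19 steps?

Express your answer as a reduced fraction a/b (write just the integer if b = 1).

Answer: 64176623854065257/4503599627370496

Derivation:
S_19 takes values m ≡ 1 (mod 2) with |m| ≤ 19; P(S_19=m) = C(19,(19+m)/2) · (7/8)^((19+m)/2) · (1/8)^((19-m)/2).
Distribution: P(S=-19)=1/144115188075855872, P(S=-17)=133/144115188075855872, P(S=-15)=8379/144115188075855872, P(S=-13)=332367/144115188075855872, P(S=-11)=2326569/36028797018963968, P(S=-9)=48857949/36028797018963968, P(S=-7)=798013167/36028797018963968, P(S=-5)=10374171171/36028797018963968, P(S=-3)=217857594591/72057594037927936, P(S=-1)=1863892753723/72057594037927936, P(S=1)=13047249276061/72057594037927936, P(S=3)=74725154944713/72057594037927936, P(S=5)=174358694870997/36028797018963968, P(S=7)=657198157590681/36028797018963968, P(S=9)=1971594472772043/36028797018963968, P(S=11)=4600387103134767/36028797018963968, P(S=13)=32202709721943369/144115188075855872, P(S=15)=39779817891812397/144115188075855872, P(S=17)=30939858360298531/144115188075855872, P(S=19)=11398895185373143/144115188075855872
E[|S_19|] = Σ_m |m|·P(S_19=m) = 64176623854065257/4503599627370496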